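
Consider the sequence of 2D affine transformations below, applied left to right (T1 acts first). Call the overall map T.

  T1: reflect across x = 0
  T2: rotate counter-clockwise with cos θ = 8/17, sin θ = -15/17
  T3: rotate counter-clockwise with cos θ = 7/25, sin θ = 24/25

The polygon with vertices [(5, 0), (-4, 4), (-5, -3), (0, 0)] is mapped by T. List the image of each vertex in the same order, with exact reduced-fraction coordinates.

image vertices: (-416/85, -87/85), (1316/425, 2012/425), (2341/425, -813/425), (0, 0)

T1 reflect across x = 0: (5, 0) → (-5, 0); (-4, 4) → (4, 4); (-5, -3) → (5, -3); (0, 0) → (0, 0)
T2 rotate counter-clockwise with cos θ = 8/17, sin θ = -15/17: (-5, 0) → (-40/17, 75/17); (4, 4) → (92/17, -28/17); (5, -3) → (-5/17, -99/17); (0, 0) → (0, 0)
T3 rotate counter-clockwise with cos θ = 7/25, sin θ = 24/25: (-40/17, 75/17) → (-416/85, -87/85); (92/17, -28/17) → (1316/425, 2012/425); (-5/17, -99/17) → (2341/425, -813/425); (0, 0) → (0, 0)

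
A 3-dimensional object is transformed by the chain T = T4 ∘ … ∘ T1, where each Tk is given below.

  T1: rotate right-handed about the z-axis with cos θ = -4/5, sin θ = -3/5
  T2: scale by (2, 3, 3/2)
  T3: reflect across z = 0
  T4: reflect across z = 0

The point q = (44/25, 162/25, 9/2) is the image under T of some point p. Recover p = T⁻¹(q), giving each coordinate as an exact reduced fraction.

p = (-2, -6/5, 3)

T1 = [-4/5 3/5 0 0; -3/5 -4/5 0 0; 0 0 1 0; 0 0 0 1]
T2·T1 = [-8/5 6/5 0 0; -9/5 -12/5 0 0; 0 0 3/2 0; 0 0 0 1]
T3·…·T1 = [-8/5 6/5 0 0; -9/5 -12/5 0 0; 0 0 -3/2 0; 0 0 0 1]
T4·…·T1 = [-8/5 6/5 0 0; -9/5 -12/5 0 0; 0 0 3/2 0; 0 0 0 1]
det M = 9; M⁻¹ = [-2/5 -1/5 0 0; 3/10 -4/15 0 0; 0 0 2/3 0; 0 0 0 1]
M⁻¹ · (44/25, 162/25, 9/2)ᵀ = (-2, -6/5, 3)ᵀ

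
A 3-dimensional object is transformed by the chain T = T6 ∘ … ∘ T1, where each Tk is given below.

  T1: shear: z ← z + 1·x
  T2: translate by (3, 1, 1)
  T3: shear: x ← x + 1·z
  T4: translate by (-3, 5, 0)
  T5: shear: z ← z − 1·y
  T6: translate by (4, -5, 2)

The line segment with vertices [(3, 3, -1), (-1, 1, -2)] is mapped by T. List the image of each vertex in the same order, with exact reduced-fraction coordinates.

image vertices: (10, 4, -4), (1, 2, -7)

T1 shear: z ← z + 1·x: (3, 3, -1) → (3, 3, 2); (-1, 1, -2) → (-1, 1, -3)
T2 translate by (3, 1, 1): (3, 3, 2) → (6, 4, 3); (-1, 1, -3) → (2, 2, -2)
T3 shear: x ← x + 1·z: (6, 4, 3) → (9, 4, 3); (2, 2, -2) → (0, 2, -2)
T4 translate by (-3, 5, 0): (9, 4, 3) → (6, 9, 3); (0, 2, -2) → (-3, 7, -2)
T5 shear: z ← z − 1·y: (6, 9, 3) → (6, 9, -6); (-3, 7, -2) → (-3, 7, -9)
T6 translate by (4, -5, 2): (6, 9, -6) → (10, 4, -4); (-3, 7, -9) → (1, 2, -7)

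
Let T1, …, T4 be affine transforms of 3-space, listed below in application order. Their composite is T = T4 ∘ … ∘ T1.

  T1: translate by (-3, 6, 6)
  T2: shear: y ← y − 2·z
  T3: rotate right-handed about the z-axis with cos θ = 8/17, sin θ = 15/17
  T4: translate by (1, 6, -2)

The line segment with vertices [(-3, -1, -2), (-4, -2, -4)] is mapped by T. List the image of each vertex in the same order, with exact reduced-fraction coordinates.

image vertices: (14/17, -12/17, 2), (-39/17, -3/17, 0)

T1 translate by (-3, 6, 6): (-3, -1, -2) → (-6, 5, 4); (-4, -2, -4) → (-7, 4, 2)
T2 shear: y ← y − 2·z: (-6, 5, 4) → (-6, -3, 4); (-7, 4, 2) → (-7, 0, 2)
T3 rotate right-handed about the z-axis with cos θ = 8/17, sin θ = 15/17: (-6, -3, 4) → (-3/17, -114/17, 4); (-7, 0, 2) → (-56/17, -105/17, 2)
T4 translate by (1, 6, -2): (-3/17, -114/17, 4) → (14/17, -12/17, 2); (-56/17, -105/17, 2) → (-39/17, -3/17, 0)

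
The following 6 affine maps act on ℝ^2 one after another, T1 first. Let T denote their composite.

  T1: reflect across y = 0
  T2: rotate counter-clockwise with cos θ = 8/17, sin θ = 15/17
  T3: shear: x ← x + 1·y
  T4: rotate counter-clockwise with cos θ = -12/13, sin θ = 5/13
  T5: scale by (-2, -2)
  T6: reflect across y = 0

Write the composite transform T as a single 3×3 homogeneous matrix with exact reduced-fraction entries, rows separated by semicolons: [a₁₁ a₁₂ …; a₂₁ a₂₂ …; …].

T = [54/17 88/221 0; -10/17 262/221 0; 0 0 1]

T1 = [1 0 0; 0 -1 0; 0 0 1]
T2·T1 = [8/17 15/17 0; 15/17 -8/17 0; 0 0 1]
T3·…·T1 = [23/17 7/17 0; 15/17 -8/17 0; 0 0 1]
T4·…·T1 = [-27/17 -44/221 0; -5/17 131/221 0; 0 0 1]
T5·…·T1 = [54/17 88/221 0; 10/17 -262/221 0; 0 0 1]
T6·…·T1 = [54/17 88/221 0; -10/17 262/221 0; 0 0 1]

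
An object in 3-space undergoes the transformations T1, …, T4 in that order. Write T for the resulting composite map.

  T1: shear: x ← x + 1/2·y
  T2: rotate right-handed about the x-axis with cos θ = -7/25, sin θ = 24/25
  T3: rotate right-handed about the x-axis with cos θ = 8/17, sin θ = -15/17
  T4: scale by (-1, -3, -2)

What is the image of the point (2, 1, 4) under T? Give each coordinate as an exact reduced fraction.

T(p) = (-5/2, 156/25, -178/25)

T1 shear: x ← x + 1/2·y: (2, 1, 4) → (5/2, 1, 4)
T2 rotate right-handed about the x-axis with cos θ = -7/25, sin θ = 24/25: (5/2, 1, 4) → (5/2, -103/25, -4/25)
T3 rotate right-handed about the x-axis with cos θ = 8/17, sin θ = -15/17: (5/2, -103/25, -4/25) → (5/2, -52/25, 89/25)
T4 scale by (-1, -3, -2): (5/2, -52/25, 89/25) → (-5/2, 156/25, -178/25)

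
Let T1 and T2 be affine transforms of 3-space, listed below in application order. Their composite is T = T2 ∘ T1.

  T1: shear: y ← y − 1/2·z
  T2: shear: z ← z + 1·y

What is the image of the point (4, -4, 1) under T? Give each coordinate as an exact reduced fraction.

T1 shear: y ← y − 1/2·z: (4, -4, 1) → (4, -9/2, 1)
T2 shear: z ← z + 1·y: (4, -9/2, 1) → (4, -9/2, -7/2)

T(p) = (4, -9/2, -7/2)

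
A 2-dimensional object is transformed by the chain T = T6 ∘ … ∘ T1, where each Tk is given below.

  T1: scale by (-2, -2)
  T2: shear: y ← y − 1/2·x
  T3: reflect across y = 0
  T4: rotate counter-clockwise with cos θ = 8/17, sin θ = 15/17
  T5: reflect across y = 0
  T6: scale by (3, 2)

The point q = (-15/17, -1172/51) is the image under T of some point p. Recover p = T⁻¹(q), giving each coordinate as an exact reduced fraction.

p = (-5, 1/3)

T1 = [-2 0 0; 0 -2 0; 0 0 1]
T2·T1 = [-2 0 0; 1 -2 0; 0 0 1]
T3·…·T1 = [-2 0 0; -1 2 0; 0 0 1]
T4·…·T1 = [-1/17 -30/17 0; -38/17 16/17 0; 0 0 1]
T5·…·T1 = [-1/17 -30/17 0; 38/17 -16/17 0; 0 0 1]
T6·…·T1 = [-3/17 -90/17 0; 76/17 -32/17 0; 0 0 1]
det M = 24; M⁻¹ = [-4/51 15/68 0; -19/102 -1/136 0; 0 0 1]
M⁻¹ · (-15/17, -1172/51)ᵀ = (-5, 1/3)ᵀ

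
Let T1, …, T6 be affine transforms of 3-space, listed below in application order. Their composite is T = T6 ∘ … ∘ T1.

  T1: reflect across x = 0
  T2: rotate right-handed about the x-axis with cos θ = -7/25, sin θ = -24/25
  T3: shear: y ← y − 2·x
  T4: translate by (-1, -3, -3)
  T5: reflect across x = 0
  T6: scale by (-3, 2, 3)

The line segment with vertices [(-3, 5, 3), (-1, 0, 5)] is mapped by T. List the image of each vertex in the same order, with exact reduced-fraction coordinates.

image vertices: (6, -376/25, -648/25), (0, -2/5, -66/5)

T1 reflect across x = 0: (-3, 5, 3) → (3, 5, 3); (-1, 0, 5) → (1, 0, 5)
T2 rotate right-handed about the x-axis with cos θ = -7/25, sin θ = -24/25: (3, 5, 3) → (3, 37/25, -141/25); (1, 0, 5) → (1, 24/5, -7/5)
T3 shear: y ← y − 2·x: (3, 37/25, -141/25) → (3, -113/25, -141/25); (1, 24/5, -7/5) → (1, 14/5, -7/5)
T4 translate by (-1, -3, -3): (3, -113/25, -141/25) → (2, -188/25, -216/25); (1, 14/5, -7/5) → (0, -1/5, -22/5)
T5 reflect across x = 0: (2, -188/25, -216/25) → (-2, -188/25, -216/25); (0, -1/5, -22/5) → (0, -1/5, -22/5)
T6 scale by (-3, 2, 3): (-2, -188/25, -216/25) → (6, -376/25, -648/25); (0, -1/5, -22/5) → (0, -2/5, -66/5)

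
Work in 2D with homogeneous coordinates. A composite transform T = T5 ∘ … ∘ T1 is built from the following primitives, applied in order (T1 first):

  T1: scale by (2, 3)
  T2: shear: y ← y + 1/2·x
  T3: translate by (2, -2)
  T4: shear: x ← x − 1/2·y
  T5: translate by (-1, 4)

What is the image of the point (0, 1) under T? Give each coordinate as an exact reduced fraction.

T(p) = (1/2, 5)

T1 scale by (2, 3): (0, 1) → (0, 3)
T2 shear: y ← y + 1/2·x: (0, 3) → (0, 3)
T3 translate by (2, -2): (0, 3) → (2, 1)
T4 shear: x ← x − 1/2·y: (2, 1) → (3/2, 1)
T5 translate by (-1, 4): (3/2, 1) → (1/2, 5)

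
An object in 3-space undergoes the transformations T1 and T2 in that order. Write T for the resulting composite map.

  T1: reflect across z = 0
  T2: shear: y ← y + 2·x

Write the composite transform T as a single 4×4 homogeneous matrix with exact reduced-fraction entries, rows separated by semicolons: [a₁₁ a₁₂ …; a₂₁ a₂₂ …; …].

T1 = [1 0 0 0; 0 1 0 0; 0 0 -1 0; 0 0 0 1]
T2·T1 = [1 0 0 0; 2 1 0 0; 0 0 -1 0; 0 0 0 1]

T = [1 0 0 0; 2 1 0 0; 0 0 -1 0; 0 0 0 1]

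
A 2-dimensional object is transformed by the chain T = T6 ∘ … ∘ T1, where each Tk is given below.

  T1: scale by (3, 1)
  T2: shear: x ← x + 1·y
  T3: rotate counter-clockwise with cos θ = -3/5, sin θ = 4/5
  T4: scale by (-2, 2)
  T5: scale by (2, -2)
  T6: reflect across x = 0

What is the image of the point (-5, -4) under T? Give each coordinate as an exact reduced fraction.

T(p) = (292/5, 256/5)

T1 scale by (3, 1): (-5, -4) → (-15, -4)
T2 shear: x ← x + 1·y: (-15, -4) → (-19, -4)
T3 rotate counter-clockwise with cos θ = -3/5, sin θ = 4/5: (-19, -4) → (73/5, -64/5)
T4 scale by (-2, 2): (73/5, -64/5) → (-146/5, -128/5)
T5 scale by (2, -2): (-146/5, -128/5) → (-292/5, 256/5)
T6 reflect across x = 0: (-292/5, 256/5) → (292/5, 256/5)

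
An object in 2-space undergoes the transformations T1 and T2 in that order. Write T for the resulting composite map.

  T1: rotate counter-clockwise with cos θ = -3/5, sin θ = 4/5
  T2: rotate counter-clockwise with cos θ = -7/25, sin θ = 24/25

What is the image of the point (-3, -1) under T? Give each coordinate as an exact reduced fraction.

T1 rotate counter-clockwise with cos θ = -3/5, sin θ = 4/5: (-3, -1) → (13/5, -9/5)
T2 rotate counter-clockwise with cos θ = -7/25, sin θ = 24/25: (13/5, -9/5) → (1, 3)

T(p) = (1, 3)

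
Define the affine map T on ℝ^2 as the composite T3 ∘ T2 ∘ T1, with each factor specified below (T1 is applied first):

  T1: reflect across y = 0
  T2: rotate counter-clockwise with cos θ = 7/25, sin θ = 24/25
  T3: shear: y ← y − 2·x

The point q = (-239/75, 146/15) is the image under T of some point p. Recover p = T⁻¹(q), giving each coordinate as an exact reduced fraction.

T1 = [1 0 0; 0 -1 0; 0 0 1]
T2·T1 = [7/25 24/25 0; 24/25 -7/25 0; 0 0 1]
T3·…·T1 = [7/25 24/25 0; 2/5 -11/5 0; 0 0 1]
det M = -1; M⁻¹ = [11/5 24/25 0; 2/5 -7/25 0; 0 0 1]
M⁻¹ · (-239/75, 146/15)ᵀ = (7/3, -4)ᵀ

p = (7/3, -4)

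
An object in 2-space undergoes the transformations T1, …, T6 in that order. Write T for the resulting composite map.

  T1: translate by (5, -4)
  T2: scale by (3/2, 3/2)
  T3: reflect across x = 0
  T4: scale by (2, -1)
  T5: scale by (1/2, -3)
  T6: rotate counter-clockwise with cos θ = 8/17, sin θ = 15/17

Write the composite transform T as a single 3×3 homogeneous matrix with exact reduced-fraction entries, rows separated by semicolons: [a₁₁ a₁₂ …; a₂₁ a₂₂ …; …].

T = [-12/17 -135/34 210/17; -45/34 36/17 -513/34; 0 0 1]

T1 = [1 0 5; 0 1 -4; 0 0 1]
T2·T1 = [3/2 0 15/2; 0 3/2 -6; 0 0 1]
T3·…·T1 = [-3/2 0 -15/2; 0 3/2 -6; 0 0 1]
T4·…·T1 = [-3 0 -15; 0 -3/2 6; 0 0 1]
T5·…·T1 = [-3/2 0 -15/2; 0 9/2 -18; 0 0 1]
T6·…·T1 = [-12/17 -135/34 210/17; -45/34 36/17 -513/34; 0 0 1]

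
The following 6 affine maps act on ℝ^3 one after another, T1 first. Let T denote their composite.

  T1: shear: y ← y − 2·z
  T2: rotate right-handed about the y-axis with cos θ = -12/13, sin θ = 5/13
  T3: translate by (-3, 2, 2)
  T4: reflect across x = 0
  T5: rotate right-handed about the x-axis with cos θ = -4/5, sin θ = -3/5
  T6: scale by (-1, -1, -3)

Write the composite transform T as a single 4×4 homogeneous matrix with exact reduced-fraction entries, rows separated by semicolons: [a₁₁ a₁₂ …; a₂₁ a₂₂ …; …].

T = [-12/13 0 5/13 -3; 3/13 4/5 -68/65 2/5; -12/13 9/5 -378/65 42/5; 0 0 0 1]

T1 = [1 0 0 0; 0 1 -2 0; 0 0 1 0; 0 0 0 1]
T2·T1 = [-12/13 0 5/13 0; 0 1 -2 0; -5/13 0 -12/13 0; 0 0 0 1]
T3·…·T1 = [-12/13 0 5/13 -3; 0 1 -2 2; -5/13 0 -12/13 2; 0 0 0 1]
T4·…·T1 = [12/13 0 -5/13 3; 0 1 -2 2; -5/13 0 -12/13 2; 0 0 0 1]
T5·…·T1 = [12/13 0 -5/13 3; -3/13 -4/5 68/65 -2/5; 4/13 -3/5 126/65 -14/5; 0 0 0 1]
T6·…·T1 = [-12/13 0 5/13 -3; 3/13 4/5 -68/65 2/5; -12/13 9/5 -378/65 42/5; 0 0 0 1]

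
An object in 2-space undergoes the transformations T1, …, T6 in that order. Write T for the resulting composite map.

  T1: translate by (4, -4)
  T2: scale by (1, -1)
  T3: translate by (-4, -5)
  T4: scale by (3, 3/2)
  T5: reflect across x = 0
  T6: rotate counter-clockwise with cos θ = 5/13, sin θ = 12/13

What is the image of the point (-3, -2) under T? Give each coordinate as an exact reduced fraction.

T(p) = (27/13, 231/26)

T1 translate by (4, -4): (-3, -2) → (1, -6)
T2 scale by (1, -1): (1, -6) → (1, 6)
T3 translate by (-4, -5): (1, 6) → (-3, 1)
T4 scale by (3, 3/2): (-3, 1) → (-9, 3/2)
T5 reflect across x = 0: (-9, 3/2) → (9, 3/2)
T6 rotate counter-clockwise with cos θ = 5/13, sin θ = 12/13: (9, 3/2) → (27/13, 231/26)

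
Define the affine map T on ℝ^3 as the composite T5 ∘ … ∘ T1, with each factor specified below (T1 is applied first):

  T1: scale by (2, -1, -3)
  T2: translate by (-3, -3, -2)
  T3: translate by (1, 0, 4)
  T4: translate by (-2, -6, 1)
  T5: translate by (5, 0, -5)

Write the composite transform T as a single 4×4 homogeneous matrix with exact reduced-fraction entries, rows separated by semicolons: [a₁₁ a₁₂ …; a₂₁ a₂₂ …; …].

T = [2 0 0 1; 0 -1 0 -9; 0 0 -3 -2; 0 0 0 1]

T1 = [2 0 0 0; 0 -1 0 0; 0 0 -3 0; 0 0 0 1]
T2·T1 = [2 0 0 -3; 0 -1 0 -3; 0 0 -3 -2; 0 0 0 1]
T3·…·T1 = [2 0 0 -2; 0 -1 0 -3; 0 0 -3 2; 0 0 0 1]
T4·…·T1 = [2 0 0 -4; 0 -1 0 -9; 0 0 -3 3; 0 0 0 1]
T5·…·T1 = [2 0 0 1; 0 -1 0 -9; 0 0 -3 -2; 0 0 0 1]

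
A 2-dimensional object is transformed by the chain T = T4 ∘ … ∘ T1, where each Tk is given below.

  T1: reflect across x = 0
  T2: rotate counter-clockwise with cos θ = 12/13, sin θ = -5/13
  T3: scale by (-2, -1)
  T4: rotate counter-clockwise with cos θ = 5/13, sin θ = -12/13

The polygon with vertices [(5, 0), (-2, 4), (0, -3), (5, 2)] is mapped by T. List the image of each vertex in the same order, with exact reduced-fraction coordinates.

image vertices: (300/169, -1565/169), (-896/169, 866/169), (582/169, -180/169), (-88/169, -1445/169)

T1 reflect across x = 0: (5, 0) → (-5, 0); (-2, 4) → (2, 4); (0, -3) → (0, -3); (5, 2) → (-5, 2)
T2 rotate counter-clockwise with cos θ = 12/13, sin θ = -5/13: (-5, 0) → (-60/13, 25/13); (2, 4) → (44/13, 38/13); (0, -3) → (-15/13, -36/13); (-5, 2) → (-50/13, 49/13)
T3 scale by (-2, -1): (-60/13, 25/13) → (120/13, -25/13); (44/13, 38/13) → (-88/13, -38/13); (-15/13, -36/13) → (30/13, 36/13); (-50/13, 49/13) → (100/13, -49/13)
T4 rotate counter-clockwise with cos θ = 5/13, sin θ = -12/13: (120/13, -25/13) → (300/169, -1565/169); (-88/13, -38/13) → (-896/169, 866/169); (30/13, 36/13) → (582/169, -180/169); (100/13, -49/13) → (-88/169, -1445/169)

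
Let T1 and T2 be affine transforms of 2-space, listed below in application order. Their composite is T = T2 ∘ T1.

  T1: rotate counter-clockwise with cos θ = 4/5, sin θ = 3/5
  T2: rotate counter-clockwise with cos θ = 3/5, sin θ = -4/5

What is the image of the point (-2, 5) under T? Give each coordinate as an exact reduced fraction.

T1 rotate counter-clockwise with cos θ = 4/5, sin θ = 3/5: (-2, 5) → (-23/5, 14/5)
T2 rotate counter-clockwise with cos θ = 3/5, sin θ = -4/5: (-23/5, 14/5) → (-13/25, 134/25)

T(p) = (-13/25, 134/25)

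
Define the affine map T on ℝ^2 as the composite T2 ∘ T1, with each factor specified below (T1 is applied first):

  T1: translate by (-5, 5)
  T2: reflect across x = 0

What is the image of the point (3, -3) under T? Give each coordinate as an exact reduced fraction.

T(p) = (2, 2)

T1 translate by (-5, 5): (3, -3) → (-2, 2)
T2 reflect across x = 0: (-2, 2) → (2, 2)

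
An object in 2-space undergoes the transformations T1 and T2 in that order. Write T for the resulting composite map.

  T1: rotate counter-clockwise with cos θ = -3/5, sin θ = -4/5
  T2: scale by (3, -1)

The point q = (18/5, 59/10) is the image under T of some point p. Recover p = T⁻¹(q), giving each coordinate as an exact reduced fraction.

T1 = [-3/5 4/5 0; -4/5 -3/5 0; 0 0 1]
T2·T1 = [-9/5 12/5 0; 4/5 3/5 0; 0 0 1]
det M = -3; M⁻¹ = [-1/5 4/5 0; 4/15 3/5 0; 0 0 1]
M⁻¹ · (18/5, 59/10)ᵀ = (4, 9/2)ᵀ

p = (4, 9/2)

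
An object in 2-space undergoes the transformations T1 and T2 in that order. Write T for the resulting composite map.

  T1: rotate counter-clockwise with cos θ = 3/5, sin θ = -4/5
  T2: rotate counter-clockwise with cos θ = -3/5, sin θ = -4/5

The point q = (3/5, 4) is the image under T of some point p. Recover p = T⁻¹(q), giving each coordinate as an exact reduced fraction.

T1 = [3/5 4/5 0; -4/5 3/5 0; 0 0 1]
T2·T1 = [-1 0 0; 0 -1 0; 0 0 1]
det M = 1; M⁻¹ = [-1 0 0; 0 -1 0; 0 0 1]
M⁻¹ · (3/5, 4)ᵀ = (-3/5, -4)ᵀ

p = (-3/5, -4)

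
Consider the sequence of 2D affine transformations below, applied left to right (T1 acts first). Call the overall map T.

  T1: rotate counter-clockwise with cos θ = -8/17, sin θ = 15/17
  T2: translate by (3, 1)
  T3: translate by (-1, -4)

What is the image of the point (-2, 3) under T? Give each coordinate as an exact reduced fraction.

T(p) = (5/17, -105/17)

T1 rotate counter-clockwise with cos θ = -8/17, sin θ = 15/17: (-2, 3) → (-29/17, -54/17)
T2 translate by (3, 1): (-29/17, -54/17) → (22/17, -37/17)
T3 translate by (-1, -4): (22/17, -37/17) → (5/17, -105/17)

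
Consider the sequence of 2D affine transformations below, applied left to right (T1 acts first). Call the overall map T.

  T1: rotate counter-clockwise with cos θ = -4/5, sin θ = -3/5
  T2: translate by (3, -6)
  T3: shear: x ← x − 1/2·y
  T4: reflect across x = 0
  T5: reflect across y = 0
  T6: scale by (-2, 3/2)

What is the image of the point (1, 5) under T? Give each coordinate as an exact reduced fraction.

T(p) = (21, 159/10)

T1 rotate counter-clockwise with cos θ = -4/5, sin θ = -3/5: (1, 5) → (11/5, -23/5)
T2 translate by (3, -6): (11/5, -23/5) → (26/5, -53/5)
T3 shear: x ← x − 1/2·y: (26/5, -53/5) → (21/2, -53/5)
T4 reflect across x = 0: (21/2, -53/5) → (-21/2, -53/5)
T5 reflect across y = 0: (-21/2, -53/5) → (-21/2, 53/5)
T6 scale by (-2, 3/2): (-21/2, 53/5) → (21, 159/10)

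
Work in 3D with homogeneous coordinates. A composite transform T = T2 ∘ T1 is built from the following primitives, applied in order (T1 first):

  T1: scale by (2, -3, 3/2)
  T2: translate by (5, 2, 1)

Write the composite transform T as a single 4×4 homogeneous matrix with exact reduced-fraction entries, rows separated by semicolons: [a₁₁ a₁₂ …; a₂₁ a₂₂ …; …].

T = [2 0 0 5; 0 -3 0 2; 0 0 3/2 1; 0 0 0 1]

T1 = [2 0 0 0; 0 -3 0 0; 0 0 3/2 0; 0 0 0 1]
T2·T1 = [2 0 0 5; 0 -3 0 2; 0 0 3/2 1; 0 0 0 1]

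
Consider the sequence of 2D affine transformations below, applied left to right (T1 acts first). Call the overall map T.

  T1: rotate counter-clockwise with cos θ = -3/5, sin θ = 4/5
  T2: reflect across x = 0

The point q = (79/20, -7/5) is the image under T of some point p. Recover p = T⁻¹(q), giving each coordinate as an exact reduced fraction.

T1 = [-3/5 -4/5 0; 4/5 -3/5 0; 0 0 1]
T2·T1 = [3/5 4/5 0; 4/5 -3/5 0; 0 0 1]
det M = -1; M⁻¹ = [3/5 4/5 0; 4/5 -3/5 0; 0 0 1]
M⁻¹ · (79/20, -7/5)ᵀ = (5/4, 4)ᵀ

p = (5/4, 4)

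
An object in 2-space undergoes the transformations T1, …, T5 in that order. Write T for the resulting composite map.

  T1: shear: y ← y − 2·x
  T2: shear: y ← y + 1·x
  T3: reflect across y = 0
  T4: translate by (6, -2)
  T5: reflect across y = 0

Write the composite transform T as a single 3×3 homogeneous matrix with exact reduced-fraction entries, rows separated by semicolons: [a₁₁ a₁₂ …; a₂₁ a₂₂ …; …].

T = [1 0 6; -1 1 2; 0 0 1]

T1 = [1 0 0; -2 1 0; 0 0 1]
T2·T1 = [1 0 0; -1 1 0; 0 0 1]
T3·…·T1 = [1 0 0; 1 -1 0; 0 0 1]
T4·…·T1 = [1 0 6; 1 -1 -2; 0 0 1]
T5·…·T1 = [1 0 6; -1 1 2; 0 0 1]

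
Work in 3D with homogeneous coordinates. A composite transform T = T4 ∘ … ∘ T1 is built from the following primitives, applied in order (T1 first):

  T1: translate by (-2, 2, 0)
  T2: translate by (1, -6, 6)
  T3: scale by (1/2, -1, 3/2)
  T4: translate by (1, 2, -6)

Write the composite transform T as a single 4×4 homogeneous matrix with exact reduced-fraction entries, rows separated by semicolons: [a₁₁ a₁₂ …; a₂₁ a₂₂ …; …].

T1 = [1 0 0 -2; 0 1 0 2; 0 0 1 0; 0 0 0 1]
T2·T1 = [1 0 0 -1; 0 1 0 -4; 0 0 1 6; 0 0 0 1]
T3·…·T1 = [1/2 0 0 -1/2; 0 -1 0 4; 0 0 3/2 9; 0 0 0 1]
T4·…·T1 = [1/2 0 0 1/2; 0 -1 0 6; 0 0 3/2 3; 0 0 0 1]

T = [1/2 0 0 1/2; 0 -1 0 6; 0 0 3/2 3; 0 0 0 1]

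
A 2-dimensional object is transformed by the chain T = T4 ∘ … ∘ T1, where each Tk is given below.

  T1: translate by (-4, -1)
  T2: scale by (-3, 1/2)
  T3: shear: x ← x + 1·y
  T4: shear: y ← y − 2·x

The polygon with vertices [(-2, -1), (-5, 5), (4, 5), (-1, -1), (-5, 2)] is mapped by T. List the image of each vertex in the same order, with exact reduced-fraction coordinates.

T1 translate by (-4, -1): (-2, -1) → (-6, -2); (-5, 5) → (-9, 4); (4, 5) → (0, 4); (-1, -1) → (-5, -2); (-5, 2) → (-9, 1)
T2 scale by (-3, 1/2): (-6, -2) → (18, -1); (-9, 4) → (27, 2); (0, 4) → (0, 2); (-5, -2) → (15, -1); (-9, 1) → (27, 1/2)
T3 shear: x ← x + 1·y: (18, -1) → (17, -1); (27, 2) → (29, 2); (0, 2) → (2, 2); (15, -1) → (14, -1); (27, 1/2) → (55/2, 1/2)
T4 shear: y ← y − 2·x: (17, -1) → (17, -35); (29, 2) → (29, -56); (2, 2) → (2, -2); (14, -1) → (14, -29); (55/2, 1/2) → (55/2, -109/2)

image vertices: (17, -35), (29, -56), (2, -2), (14, -29), (55/2, -109/2)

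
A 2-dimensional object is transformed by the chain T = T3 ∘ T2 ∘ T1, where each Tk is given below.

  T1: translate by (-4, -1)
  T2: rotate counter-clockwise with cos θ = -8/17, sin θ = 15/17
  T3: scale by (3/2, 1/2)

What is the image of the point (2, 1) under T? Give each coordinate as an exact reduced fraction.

T(p) = (24/17, -15/17)

T1 translate by (-4, -1): (2, 1) → (-2, 0)
T2 rotate counter-clockwise with cos θ = -8/17, sin θ = 15/17: (-2, 0) → (16/17, -30/17)
T3 scale by (3/2, 1/2): (16/17, -30/17) → (24/17, -15/17)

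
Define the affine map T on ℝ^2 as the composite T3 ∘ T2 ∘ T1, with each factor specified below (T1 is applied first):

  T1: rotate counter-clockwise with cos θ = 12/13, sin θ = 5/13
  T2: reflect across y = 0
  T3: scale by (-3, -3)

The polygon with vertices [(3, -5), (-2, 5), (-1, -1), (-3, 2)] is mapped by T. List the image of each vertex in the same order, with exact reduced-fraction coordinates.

image vertices: (-183/13, -135/13), (147/13, 150/13), (21/13, -51/13), (138/13, 27/13)

T1 rotate counter-clockwise with cos θ = 12/13, sin θ = 5/13: (3, -5) → (61/13, -45/13); (-2, 5) → (-49/13, 50/13); (-1, -1) → (-7/13, -17/13); (-3, 2) → (-46/13, 9/13)
T2 reflect across y = 0: (61/13, -45/13) → (61/13, 45/13); (-49/13, 50/13) → (-49/13, -50/13); (-7/13, -17/13) → (-7/13, 17/13); (-46/13, 9/13) → (-46/13, -9/13)
T3 scale by (-3, -3): (61/13, 45/13) → (-183/13, -135/13); (-49/13, -50/13) → (147/13, 150/13); (-7/13, 17/13) → (21/13, -51/13); (-46/13, -9/13) → (138/13, 27/13)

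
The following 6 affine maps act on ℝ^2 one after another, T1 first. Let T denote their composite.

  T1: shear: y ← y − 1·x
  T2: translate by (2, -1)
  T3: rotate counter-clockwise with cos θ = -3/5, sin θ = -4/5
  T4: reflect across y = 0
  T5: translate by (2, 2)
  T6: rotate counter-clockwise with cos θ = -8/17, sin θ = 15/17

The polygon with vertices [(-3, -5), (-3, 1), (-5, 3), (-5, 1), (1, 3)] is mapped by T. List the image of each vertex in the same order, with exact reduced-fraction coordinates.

T1 shear: y ← y − 1·x: (-3, -5) → (-3, -2); (-3, 1) → (-3, 4); (-5, 3) → (-5, 8); (-5, 1) → (-5, 6); (1, 3) → (1, 2)
T2 translate by (2, -1): (-3, -2) → (-1, -3); (-3, 4) → (-1, 3); (-5, 8) → (-3, 7); (-5, 6) → (-3, 5); (1, 2) → (3, 1)
T3 rotate counter-clockwise with cos θ = -3/5, sin θ = -4/5: (-1, -3) → (-9/5, 13/5); (-1, 3) → (3, -1); (-3, 7) → (37/5, -9/5); (-3, 5) → (29/5, -3/5); (3, 1) → (-1, -3)
T4 reflect across y = 0: (-9/5, 13/5) → (-9/5, -13/5); (3, -1) → (3, 1); (37/5, -9/5) → (37/5, 9/5); (29/5, -3/5) → (29/5, 3/5); (-1, -3) → (-1, 3)
T5 translate by (2, 2): (-9/5, -13/5) → (1/5, -3/5); (3, 1) → (5, 3); (37/5, 9/5) → (47/5, 19/5); (29/5, 3/5) → (39/5, 13/5); (-1, 3) → (1, 5)
T6 rotate counter-clockwise with cos θ = -8/17, sin θ = 15/17: (1/5, -3/5) → (37/85, 39/85); (5, 3) → (-5, 3); (47/5, 19/5) → (-661/85, 553/85); (39/5, 13/5) → (-507/85, 481/85); (1, 5) → (-83/17, -25/17)

image vertices: (37/85, 39/85), (-5, 3), (-661/85, 553/85), (-507/85, 481/85), (-83/17, -25/17)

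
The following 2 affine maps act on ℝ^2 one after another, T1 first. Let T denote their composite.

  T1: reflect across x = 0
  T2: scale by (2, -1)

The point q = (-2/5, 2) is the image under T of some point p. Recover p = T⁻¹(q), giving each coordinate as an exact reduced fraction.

p = (1/5, -2)

T1 = [-1 0 0; 0 1 0; 0 0 1]
T2·T1 = [-2 0 0; 0 -1 0; 0 0 1]
det M = 2; M⁻¹ = [-1/2 0 0; 0 -1 0; 0 0 1]
M⁻¹ · (-2/5, 2)ᵀ = (1/5, -2)ᵀ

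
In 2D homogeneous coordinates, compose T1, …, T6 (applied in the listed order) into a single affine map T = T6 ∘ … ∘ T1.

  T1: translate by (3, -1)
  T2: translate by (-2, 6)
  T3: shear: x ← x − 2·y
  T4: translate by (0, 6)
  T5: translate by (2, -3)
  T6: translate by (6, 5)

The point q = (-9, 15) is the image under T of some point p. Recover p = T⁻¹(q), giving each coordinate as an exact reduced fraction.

p = (-4, 2)

T1 = [1 0 3; 0 1 -1; 0 0 1]
T2·T1 = [1 0 1; 0 1 5; 0 0 1]
T3·…·T1 = [1 -2 -9; 0 1 5; 0 0 1]
T4·…·T1 = [1 -2 -9; 0 1 11; 0 0 1]
T5·…·T1 = [1 -2 -7; 0 1 8; 0 0 1]
T6·…·T1 = [1 -2 -1; 0 1 13; 0 0 1]
det M = 1; M⁻¹ = [1 2 -25; 0 1 -13; 0 0 1]
M⁻¹ · (-9, 15)ᵀ = (-4, 2)ᵀ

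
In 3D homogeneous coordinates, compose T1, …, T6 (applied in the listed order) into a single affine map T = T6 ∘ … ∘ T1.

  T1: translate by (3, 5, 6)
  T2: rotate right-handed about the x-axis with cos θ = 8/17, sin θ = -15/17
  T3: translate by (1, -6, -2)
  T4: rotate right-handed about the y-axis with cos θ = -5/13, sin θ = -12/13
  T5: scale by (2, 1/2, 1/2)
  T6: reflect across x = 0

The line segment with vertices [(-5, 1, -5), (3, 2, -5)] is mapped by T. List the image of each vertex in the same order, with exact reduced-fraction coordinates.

image vertices: (-2954/221, -39/34, 188/221), (-1954/221, -31/34, 2083/442)

T1 translate by (3, 5, 6): (-5, 1, -5) → (-2, 6, 1); (3, 2, -5) → (6, 7, 1)
T2 rotate right-handed about the x-axis with cos θ = 8/17, sin θ = -15/17: (-2, 6, 1) → (-2, 63/17, -82/17); (6, 7, 1) → (6, 71/17, -97/17)
T3 translate by (1, -6, -2): (-2, 63/17, -82/17) → (-1, -39/17, -116/17); (6, 71/17, -97/17) → (7, -31/17, -131/17)
T4 rotate right-handed about the y-axis with cos θ = -5/13, sin θ = -12/13: (-1, -39/17, -116/17) → (1477/221, -39/17, 376/221); (7, -31/17, -131/17) → (977/221, -31/17, 2083/221)
T5 scale by (2, 1/2, 1/2): (1477/221, -39/17, 376/221) → (2954/221, -39/34, 188/221); (977/221, -31/17, 2083/221) → (1954/221, -31/34, 2083/442)
T6 reflect across x = 0: (2954/221, -39/34, 188/221) → (-2954/221, -39/34, 188/221); (1954/221, -31/34, 2083/442) → (-1954/221, -31/34, 2083/442)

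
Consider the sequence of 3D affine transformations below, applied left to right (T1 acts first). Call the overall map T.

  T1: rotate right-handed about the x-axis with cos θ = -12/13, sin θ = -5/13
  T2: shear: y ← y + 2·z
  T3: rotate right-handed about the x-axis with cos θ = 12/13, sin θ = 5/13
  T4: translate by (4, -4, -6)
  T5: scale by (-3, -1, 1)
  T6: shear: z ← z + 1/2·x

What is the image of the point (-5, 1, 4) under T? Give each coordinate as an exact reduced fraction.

T1 rotate right-handed about the x-axis with cos θ = -12/13, sin θ = -5/13: (-5, 1, 4) → (-5, 8/13, -53/13)
T2 shear: y ← y + 2·z: (-5, 8/13, -53/13) → (-5, -98/13, -53/13)
T3 rotate right-handed about the x-axis with cos θ = 12/13, sin θ = 5/13: (-5, -98/13, -53/13) → (-5, -911/169, -1126/169)
T4 translate by (4, -4, -6): (-5, -911/169, -1126/169) → (-1, -1587/169, -2140/169)
T5 scale by (-3, -1, 1): (-1, -1587/169, -2140/169) → (3, 1587/169, -2140/169)
T6 shear: z ← z + 1/2·x: (3, 1587/169, -2140/169) → (3, 1587/169, -3773/338)

T(p) = (3, 1587/169, -3773/338)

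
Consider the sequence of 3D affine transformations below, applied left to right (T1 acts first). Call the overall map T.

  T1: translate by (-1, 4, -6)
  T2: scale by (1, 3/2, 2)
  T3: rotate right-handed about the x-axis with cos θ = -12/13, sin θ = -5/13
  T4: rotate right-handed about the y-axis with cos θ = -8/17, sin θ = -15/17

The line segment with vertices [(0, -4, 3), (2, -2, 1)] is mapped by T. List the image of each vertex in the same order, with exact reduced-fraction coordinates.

image vertices: (-976/221, -30/13, -771/221), (-1679/221, -86/13, -645/221)

T1 translate by (-1, 4, -6): (0, -4, 3) → (-1, 0, -3); (2, -2, 1) → (1, 2, -5)
T2 scale by (1, 3/2, 2): (-1, 0, -3) → (-1, 0, -6); (1, 2, -5) → (1, 3, -10)
T3 rotate right-handed about the x-axis with cos θ = -12/13, sin θ = -5/13: (-1, 0, -6) → (-1, -30/13, 72/13); (1, 3, -10) → (1, -86/13, 105/13)
T4 rotate right-handed about the y-axis with cos θ = -8/17, sin θ = -15/17: (-1, -30/13, 72/13) → (-976/221, -30/13, -771/221); (1, -86/13, 105/13) → (-1679/221, -86/13, -645/221)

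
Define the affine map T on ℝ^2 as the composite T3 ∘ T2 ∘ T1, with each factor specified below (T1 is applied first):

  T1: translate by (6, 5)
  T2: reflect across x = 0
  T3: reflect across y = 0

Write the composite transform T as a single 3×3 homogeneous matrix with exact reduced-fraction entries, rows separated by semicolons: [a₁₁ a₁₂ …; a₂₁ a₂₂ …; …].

T = [-1 0 -6; 0 -1 -5; 0 0 1]

T1 = [1 0 6; 0 1 5; 0 0 1]
T2·T1 = [-1 0 -6; 0 1 5; 0 0 1]
T3·…·T1 = [-1 0 -6; 0 -1 -5; 0 0 1]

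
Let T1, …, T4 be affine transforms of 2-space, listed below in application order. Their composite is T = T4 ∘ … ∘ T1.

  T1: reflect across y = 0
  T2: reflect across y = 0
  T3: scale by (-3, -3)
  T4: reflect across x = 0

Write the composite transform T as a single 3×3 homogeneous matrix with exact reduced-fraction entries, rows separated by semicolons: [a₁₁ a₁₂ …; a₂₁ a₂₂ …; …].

T = [3 0 0; 0 -3 0; 0 0 1]

T1 = [1 0 0; 0 -1 0; 0 0 1]
T2·T1 = [1 0 0; 0 1 0; 0 0 1]
T3·…·T1 = [-3 0 0; 0 -3 0; 0 0 1]
T4·…·T1 = [3 0 0; 0 -3 0; 0 0 1]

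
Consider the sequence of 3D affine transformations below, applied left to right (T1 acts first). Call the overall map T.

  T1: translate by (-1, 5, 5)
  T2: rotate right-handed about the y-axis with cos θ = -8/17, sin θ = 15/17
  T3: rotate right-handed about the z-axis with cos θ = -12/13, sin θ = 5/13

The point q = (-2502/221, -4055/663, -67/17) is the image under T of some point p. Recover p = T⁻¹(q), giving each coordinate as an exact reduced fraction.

T1 = [1 0 0 -1; 0 1 0 5; 0 0 1 5; 0 0 0 1]
T2·T1 = [-8/17 0 15/17 83/17; 0 1 0 5; -15/17 0 -8/17 -25/17; 0 0 0 1]
T3·…·T1 = [96/221 -5/13 -180/221 -1421/221; -40/221 -12/13 75/221 -605/221; -15/17 0 -8/17 -25/17; 0 0 0 1]
det M = 1; M⁻¹ = [96/221 -40/221 -15/17 1; -5/13 -12/13 0 -5; -180/221 75/221 -8/17 -5; 0 0 0 1]
M⁻¹ · (-2502/221, -4055/663, -67/17)ᵀ = (2/3, 5, 4)ᵀ

p = (2/3, 5, 4)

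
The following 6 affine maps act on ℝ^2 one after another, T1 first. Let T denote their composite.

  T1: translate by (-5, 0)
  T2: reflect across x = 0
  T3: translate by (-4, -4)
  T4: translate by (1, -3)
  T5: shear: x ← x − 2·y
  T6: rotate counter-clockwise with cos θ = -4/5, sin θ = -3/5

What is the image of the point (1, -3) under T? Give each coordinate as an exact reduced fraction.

T1 translate by (-5, 0): (1, -3) → (-4, -3)
T2 reflect across x = 0: (-4, -3) → (4, -3)
T3 translate by (-4, -4): (4, -3) → (0, -7)
T4 translate by (1, -3): (0, -7) → (1, -10)
T5 shear: x ← x − 2·y: (1, -10) → (21, -10)
T6 rotate counter-clockwise with cos θ = -4/5, sin θ = -3/5: (21, -10) → (-114/5, -23/5)

T(p) = (-114/5, -23/5)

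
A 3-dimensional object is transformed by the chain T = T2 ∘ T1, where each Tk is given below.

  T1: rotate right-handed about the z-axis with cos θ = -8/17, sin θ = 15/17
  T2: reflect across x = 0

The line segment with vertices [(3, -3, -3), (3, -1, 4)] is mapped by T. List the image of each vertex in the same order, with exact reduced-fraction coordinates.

T1 rotate right-handed about the z-axis with cos θ = -8/17, sin θ = 15/17: (3, -3, -3) → (21/17, 69/17, -3); (3, -1, 4) → (-9/17, 53/17, 4)
T2 reflect across x = 0: (21/17, 69/17, -3) → (-21/17, 69/17, -3); (-9/17, 53/17, 4) → (9/17, 53/17, 4)

image vertices: (-21/17, 69/17, -3), (9/17, 53/17, 4)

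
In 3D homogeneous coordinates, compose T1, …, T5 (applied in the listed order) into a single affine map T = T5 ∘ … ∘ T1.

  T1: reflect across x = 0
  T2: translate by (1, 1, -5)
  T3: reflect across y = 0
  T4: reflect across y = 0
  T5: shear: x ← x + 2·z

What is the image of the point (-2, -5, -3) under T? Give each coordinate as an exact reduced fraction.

T1 reflect across x = 0: (-2, -5, -3) → (2, -5, -3)
T2 translate by (1, 1, -5): (2, -5, -3) → (3, -4, -8)
T3 reflect across y = 0: (3, -4, -8) → (3, 4, -8)
T4 reflect across y = 0: (3, 4, -8) → (3, -4, -8)
T5 shear: x ← x + 2·z: (3, -4, -8) → (-13, -4, -8)

T(p) = (-13, -4, -8)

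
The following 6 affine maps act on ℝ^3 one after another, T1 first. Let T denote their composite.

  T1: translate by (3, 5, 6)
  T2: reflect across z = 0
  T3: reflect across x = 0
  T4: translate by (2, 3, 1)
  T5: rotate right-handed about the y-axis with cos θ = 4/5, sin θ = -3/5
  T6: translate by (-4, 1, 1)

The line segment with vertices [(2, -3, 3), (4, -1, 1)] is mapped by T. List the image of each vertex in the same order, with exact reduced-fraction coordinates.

image vertices: (-8/5, 6, -36/5), (-22/5, 8, -34/5)

T1 translate by (3, 5, 6): (2, -3, 3) → (5, 2, 9); (4, -1, 1) → (7, 4, 7)
T2 reflect across z = 0: (5, 2, 9) → (5, 2, -9); (7, 4, 7) → (7, 4, -7)
T3 reflect across x = 0: (5, 2, -9) → (-5, 2, -9); (7, 4, -7) → (-7, 4, -7)
T4 translate by (2, 3, 1): (-5, 2, -9) → (-3, 5, -8); (-7, 4, -7) → (-5, 7, -6)
T5 rotate right-handed about the y-axis with cos θ = 4/5, sin θ = -3/5: (-3, 5, -8) → (12/5, 5, -41/5); (-5, 7, -6) → (-2/5, 7, -39/5)
T6 translate by (-4, 1, 1): (12/5, 5, -41/5) → (-8/5, 6, -36/5); (-2/5, 7, -39/5) → (-22/5, 8, -34/5)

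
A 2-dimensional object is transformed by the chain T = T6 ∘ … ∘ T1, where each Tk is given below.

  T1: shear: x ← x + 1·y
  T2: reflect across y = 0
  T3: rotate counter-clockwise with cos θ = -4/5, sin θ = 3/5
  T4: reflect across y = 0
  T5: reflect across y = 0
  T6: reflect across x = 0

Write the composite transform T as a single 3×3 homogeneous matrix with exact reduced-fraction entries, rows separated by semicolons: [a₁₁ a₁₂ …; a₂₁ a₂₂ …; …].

T1 = [1 1 0; 0 1 0; 0 0 1]
T2·T1 = [1 1 0; 0 -1 0; 0 0 1]
T3·…·T1 = [-4/5 -1/5 0; 3/5 7/5 0; 0 0 1]
T4·…·T1 = [-4/5 -1/5 0; -3/5 -7/5 0; 0 0 1]
T5·…·T1 = [-4/5 -1/5 0; 3/5 7/5 0; 0 0 1]
T6·…·T1 = [4/5 1/5 0; 3/5 7/5 0; 0 0 1]

T = [4/5 1/5 0; 3/5 7/5 0; 0 0 1]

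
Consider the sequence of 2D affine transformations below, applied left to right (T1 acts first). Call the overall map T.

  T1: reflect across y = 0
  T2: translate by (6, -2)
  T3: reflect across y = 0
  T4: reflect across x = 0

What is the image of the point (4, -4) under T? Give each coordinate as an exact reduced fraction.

T(p) = (-10, -2)

T1 reflect across y = 0: (4, -4) → (4, 4)
T2 translate by (6, -2): (4, 4) → (10, 2)
T3 reflect across y = 0: (10, 2) → (10, -2)
T4 reflect across x = 0: (10, -2) → (-10, -2)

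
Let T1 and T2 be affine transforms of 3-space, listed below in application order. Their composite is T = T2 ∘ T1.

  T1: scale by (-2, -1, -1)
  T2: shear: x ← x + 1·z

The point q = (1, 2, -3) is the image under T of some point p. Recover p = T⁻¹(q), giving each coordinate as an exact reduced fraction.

T1 = [-2 0 0 0; 0 -1 0 0; 0 0 -1 0; 0 0 0 1]
T2·T1 = [-2 0 -1 0; 0 -1 0 0; 0 0 -1 0; 0 0 0 1]
det M = -2; M⁻¹ = [-1/2 0 1/2 0; 0 -1 0 0; 0 0 -1 0; 0 0 0 1]
M⁻¹ · (1, 2, -3)ᵀ = (-2, -2, 3)ᵀ

p = (-2, -2, 3)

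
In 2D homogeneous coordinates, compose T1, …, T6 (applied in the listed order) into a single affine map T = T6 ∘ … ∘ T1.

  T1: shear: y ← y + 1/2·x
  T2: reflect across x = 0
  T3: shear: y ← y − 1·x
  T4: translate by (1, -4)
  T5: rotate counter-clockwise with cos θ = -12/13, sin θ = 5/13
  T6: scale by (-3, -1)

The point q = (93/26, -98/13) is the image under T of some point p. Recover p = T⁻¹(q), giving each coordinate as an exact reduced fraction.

p = (-3, 2)

T1 = [1 0 0; 1/2 1 0; 0 0 1]
T2·T1 = [-1 0 0; 1/2 1 0; 0 0 1]
T3·…·T1 = [-1 0 0; 3/2 1 0; 0 0 1]
T4·…·T1 = [-1 0 1; 3/2 1 -4; 0 0 1]
T5·…·T1 = [9/26 -5/13 8/13; -23/13 -12/13 53/13; 0 0 1]
T6·…·T1 = [-27/26 15/13 -24/13; 23/13 12/13 -53/13; 0 0 1]
det M = -3; M⁻¹ = [-4/13 5/13 1; 23/39 9/26 5/2; 0 0 1]
M⁻¹ · (93/26, -98/13)ᵀ = (-3, 2)ᵀ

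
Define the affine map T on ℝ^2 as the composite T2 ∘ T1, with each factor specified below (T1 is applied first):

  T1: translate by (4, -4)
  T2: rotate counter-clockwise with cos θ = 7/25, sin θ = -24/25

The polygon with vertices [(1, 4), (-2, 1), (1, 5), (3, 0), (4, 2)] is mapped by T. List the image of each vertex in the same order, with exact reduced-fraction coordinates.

image vertices: (7/5, -24/5), (-58/25, -69/25), (59/25, -113/25), (-47/25, -196/25), (8/25, -206/25)

T1 translate by (4, -4): (1, 4) → (5, 0); (-2, 1) → (2, -3); (1, 5) → (5, 1); (3, 0) → (7, -4); (4, 2) → (8, -2)
T2 rotate counter-clockwise with cos θ = 7/25, sin θ = -24/25: (5, 0) → (7/5, -24/5); (2, -3) → (-58/25, -69/25); (5, 1) → (59/25, -113/25); (7, -4) → (-47/25, -196/25); (8, -2) → (8/25, -206/25)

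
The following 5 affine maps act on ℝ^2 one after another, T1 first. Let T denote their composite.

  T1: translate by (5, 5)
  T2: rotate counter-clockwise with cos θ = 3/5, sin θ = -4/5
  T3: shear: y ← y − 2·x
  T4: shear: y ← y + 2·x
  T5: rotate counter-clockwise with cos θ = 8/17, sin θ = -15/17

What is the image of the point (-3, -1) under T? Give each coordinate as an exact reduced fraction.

T1 translate by (5, 5): (-3, -1) → (2, 4)
T2 rotate counter-clockwise with cos θ = 3/5, sin θ = -4/5: (2, 4) → (22/5, 4/5)
T3 shear: y ← y − 2·x: (22/5, 4/5) → (22/5, -8)
T4 shear: y ← y + 2·x: (22/5, -8) → (22/5, 4/5)
T5 rotate counter-clockwise with cos θ = 8/17, sin θ = -15/17: (22/5, 4/5) → (236/85, -298/85)

T(p) = (236/85, -298/85)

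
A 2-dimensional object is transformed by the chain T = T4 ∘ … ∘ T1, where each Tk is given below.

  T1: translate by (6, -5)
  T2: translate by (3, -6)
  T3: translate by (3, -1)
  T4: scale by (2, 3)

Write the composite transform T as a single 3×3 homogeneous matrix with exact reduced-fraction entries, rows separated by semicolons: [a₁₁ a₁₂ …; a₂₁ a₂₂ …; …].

T = [2 0 24; 0 3 -36; 0 0 1]

T1 = [1 0 6; 0 1 -5; 0 0 1]
T2·T1 = [1 0 9; 0 1 -11; 0 0 1]
T3·…·T1 = [1 0 12; 0 1 -12; 0 0 1]
T4·…·T1 = [2 0 24; 0 3 -36; 0 0 1]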